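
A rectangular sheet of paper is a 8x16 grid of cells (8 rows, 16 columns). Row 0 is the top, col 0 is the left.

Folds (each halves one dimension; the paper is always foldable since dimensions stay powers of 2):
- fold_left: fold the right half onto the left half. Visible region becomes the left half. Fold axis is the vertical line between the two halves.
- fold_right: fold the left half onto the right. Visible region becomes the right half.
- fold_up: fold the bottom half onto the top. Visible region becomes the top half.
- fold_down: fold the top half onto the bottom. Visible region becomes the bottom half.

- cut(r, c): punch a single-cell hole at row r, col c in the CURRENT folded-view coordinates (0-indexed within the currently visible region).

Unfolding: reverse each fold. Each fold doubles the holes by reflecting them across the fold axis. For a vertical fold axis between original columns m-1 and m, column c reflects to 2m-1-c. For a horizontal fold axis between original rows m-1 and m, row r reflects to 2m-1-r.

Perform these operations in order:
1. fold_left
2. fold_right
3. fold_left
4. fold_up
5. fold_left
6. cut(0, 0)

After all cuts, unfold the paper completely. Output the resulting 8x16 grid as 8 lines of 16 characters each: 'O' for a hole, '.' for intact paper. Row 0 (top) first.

Op 1 fold_left: fold axis v@8; visible region now rows[0,8) x cols[0,8) = 8x8
Op 2 fold_right: fold axis v@4; visible region now rows[0,8) x cols[4,8) = 8x4
Op 3 fold_left: fold axis v@6; visible region now rows[0,8) x cols[4,6) = 8x2
Op 4 fold_up: fold axis h@4; visible region now rows[0,4) x cols[4,6) = 4x2
Op 5 fold_left: fold axis v@5; visible region now rows[0,4) x cols[4,5) = 4x1
Op 6 cut(0, 0): punch at orig (0,4); cuts so far [(0, 4)]; region rows[0,4) x cols[4,5) = 4x1
Unfold 1 (reflect across v@5): 2 holes -> [(0, 4), (0, 5)]
Unfold 2 (reflect across h@4): 4 holes -> [(0, 4), (0, 5), (7, 4), (7, 5)]
Unfold 3 (reflect across v@6): 8 holes -> [(0, 4), (0, 5), (0, 6), (0, 7), (7, 4), (7, 5), (7, 6), (7, 7)]
Unfold 4 (reflect across v@4): 16 holes -> [(0, 0), (0, 1), (0, 2), (0, 3), (0, 4), (0, 5), (0, 6), (0, 7), (7, 0), (7, 1), (7, 2), (7, 3), (7, 4), (7, 5), (7, 6), (7, 7)]
Unfold 5 (reflect across v@8): 32 holes -> [(0, 0), (0, 1), (0, 2), (0, 3), (0, 4), (0, 5), (0, 6), (0, 7), (0, 8), (0, 9), (0, 10), (0, 11), (0, 12), (0, 13), (0, 14), (0, 15), (7, 0), (7, 1), (7, 2), (7, 3), (7, 4), (7, 5), (7, 6), (7, 7), (7, 8), (7, 9), (7, 10), (7, 11), (7, 12), (7, 13), (7, 14), (7, 15)]

Answer: OOOOOOOOOOOOOOOO
................
................
................
................
................
................
OOOOOOOOOOOOOOOO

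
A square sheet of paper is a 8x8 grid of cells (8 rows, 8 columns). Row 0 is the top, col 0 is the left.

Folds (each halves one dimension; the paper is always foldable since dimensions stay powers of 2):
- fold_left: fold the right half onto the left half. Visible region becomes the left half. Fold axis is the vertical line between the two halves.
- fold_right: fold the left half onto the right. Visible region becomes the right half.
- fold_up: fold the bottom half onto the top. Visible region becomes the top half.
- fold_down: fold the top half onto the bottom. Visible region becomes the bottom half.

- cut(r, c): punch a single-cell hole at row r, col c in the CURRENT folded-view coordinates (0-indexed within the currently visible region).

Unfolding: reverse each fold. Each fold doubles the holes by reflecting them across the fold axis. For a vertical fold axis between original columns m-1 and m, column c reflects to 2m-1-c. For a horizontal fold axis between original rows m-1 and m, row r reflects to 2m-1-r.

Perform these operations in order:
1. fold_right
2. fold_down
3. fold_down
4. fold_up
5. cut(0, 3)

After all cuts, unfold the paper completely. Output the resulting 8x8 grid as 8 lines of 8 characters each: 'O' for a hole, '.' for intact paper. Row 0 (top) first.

Answer: O......O
O......O
O......O
O......O
O......O
O......O
O......O
O......O

Derivation:
Op 1 fold_right: fold axis v@4; visible region now rows[0,8) x cols[4,8) = 8x4
Op 2 fold_down: fold axis h@4; visible region now rows[4,8) x cols[4,8) = 4x4
Op 3 fold_down: fold axis h@6; visible region now rows[6,8) x cols[4,8) = 2x4
Op 4 fold_up: fold axis h@7; visible region now rows[6,7) x cols[4,8) = 1x4
Op 5 cut(0, 3): punch at orig (6,7); cuts so far [(6, 7)]; region rows[6,7) x cols[4,8) = 1x4
Unfold 1 (reflect across h@7): 2 holes -> [(6, 7), (7, 7)]
Unfold 2 (reflect across h@6): 4 holes -> [(4, 7), (5, 7), (6, 7), (7, 7)]
Unfold 3 (reflect across h@4): 8 holes -> [(0, 7), (1, 7), (2, 7), (3, 7), (4, 7), (5, 7), (6, 7), (7, 7)]
Unfold 4 (reflect across v@4): 16 holes -> [(0, 0), (0, 7), (1, 0), (1, 7), (2, 0), (2, 7), (3, 0), (3, 7), (4, 0), (4, 7), (5, 0), (5, 7), (6, 0), (6, 7), (7, 0), (7, 7)]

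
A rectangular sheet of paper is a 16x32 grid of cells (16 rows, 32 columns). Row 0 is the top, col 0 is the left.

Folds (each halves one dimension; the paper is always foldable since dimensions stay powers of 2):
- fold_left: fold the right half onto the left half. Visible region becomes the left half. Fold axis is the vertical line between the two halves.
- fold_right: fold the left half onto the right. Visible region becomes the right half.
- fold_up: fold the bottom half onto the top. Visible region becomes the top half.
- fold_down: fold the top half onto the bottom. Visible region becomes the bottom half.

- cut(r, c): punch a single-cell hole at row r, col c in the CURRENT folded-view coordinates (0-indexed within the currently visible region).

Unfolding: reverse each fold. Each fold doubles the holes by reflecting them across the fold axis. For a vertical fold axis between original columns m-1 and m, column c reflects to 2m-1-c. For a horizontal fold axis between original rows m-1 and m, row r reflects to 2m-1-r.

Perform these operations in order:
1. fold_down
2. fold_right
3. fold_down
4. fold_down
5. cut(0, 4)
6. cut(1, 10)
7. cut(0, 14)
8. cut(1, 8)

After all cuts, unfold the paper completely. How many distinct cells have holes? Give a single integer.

Op 1 fold_down: fold axis h@8; visible region now rows[8,16) x cols[0,32) = 8x32
Op 2 fold_right: fold axis v@16; visible region now rows[8,16) x cols[16,32) = 8x16
Op 3 fold_down: fold axis h@12; visible region now rows[12,16) x cols[16,32) = 4x16
Op 4 fold_down: fold axis h@14; visible region now rows[14,16) x cols[16,32) = 2x16
Op 5 cut(0, 4): punch at orig (14,20); cuts so far [(14, 20)]; region rows[14,16) x cols[16,32) = 2x16
Op 6 cut(1, 10): punch at orig (15,26); cuts so far [(14, 20), (15, 26)]; region rows[14,16) x cols[16,32) = 2x16
Op 7 cut(0, 14): punch at orig (14,30); cuts so far [(14, 20), (14, 30), (15, 26)]; region rows[14,16) x cols[16,32) = 2x16
Op 8 cut(1, 8): punch at orig (15,24); cuts so far [(14, 20), (14, 30), (15, 24), (15, 26)]; region rows[14,16) x cols[16,32) = 2x16
Unfold 1 (reflect across h@14): 8 holes -> [(12, 24), (12, 26), (13, 20), (13, 30), (14, 20), (14, 30), (15, 24), (15, 26)]
Unfold 2 (reflect across h@12): 16 holes -> [(8, 24), (8, 26), (9, 20), (9, 30), (10, 20), (10, 30), (11, 24), (11, 26), (12, 24), (12, 26), (13, 20), (13, 30), (14, 20), (14, 30), (15, 24), (15, 26)]
Unfold 3 (reflect across v@16): 32 holes -> [(8, 5), (8, 7), (8, 24), (8, 26), (9, 1), (9, 11), (9, 20), (9, 30), (10, 1), (10, 11), (10, 20), (10, 30), (11, 5), (11, 7), (11, 24), (11, 26), (12, 5), (12, 7), (12, 24), (12, 26), (13, 1), (13, 11), (13, 20), (13, 30), (14, 1), (14, 11), (14, 20), (14, 30), (15, 5), (15, 7), (15, 24), (15, 26)]
Unfold 4 (reflect across h@8): 64 holes -> [(0, 5), (0, 7), (0, 24), (0, 26), (1, 1), (1, 11), (1, 20), (1, 30), (2, 1), (2, 11), (2, 20), (2, 30), (3, 5), (3, 7), (3, 24), (3, 26), (4, 5), (4, 7), (4, 24), (4, 26), (5, 1), (5, 11), (5, 20), (5, 30), (6, 1), (6, 11), (6, 20), (6, 30), (7, 5), (7, 7), (7, 24), (7, 26), (8, 5), (8, 7), (8, 24), (8, 26), (9, 1), (9, 11), (9, 20), (9, 30), (10, 1), (10, 11), (10, 20), (10, 30), (11, 5), (11, 7), (11, 24), (11, 26), (12, 5), (12, 7), (12, 24), (12, 26), (13, 1), (13, 11), (13, 20), (13, 30), (14, 1), (14, 11), (14, 20), (14, 30), (15, 5), (15, 7), (15, 24), (15, 26)]

Answer: 64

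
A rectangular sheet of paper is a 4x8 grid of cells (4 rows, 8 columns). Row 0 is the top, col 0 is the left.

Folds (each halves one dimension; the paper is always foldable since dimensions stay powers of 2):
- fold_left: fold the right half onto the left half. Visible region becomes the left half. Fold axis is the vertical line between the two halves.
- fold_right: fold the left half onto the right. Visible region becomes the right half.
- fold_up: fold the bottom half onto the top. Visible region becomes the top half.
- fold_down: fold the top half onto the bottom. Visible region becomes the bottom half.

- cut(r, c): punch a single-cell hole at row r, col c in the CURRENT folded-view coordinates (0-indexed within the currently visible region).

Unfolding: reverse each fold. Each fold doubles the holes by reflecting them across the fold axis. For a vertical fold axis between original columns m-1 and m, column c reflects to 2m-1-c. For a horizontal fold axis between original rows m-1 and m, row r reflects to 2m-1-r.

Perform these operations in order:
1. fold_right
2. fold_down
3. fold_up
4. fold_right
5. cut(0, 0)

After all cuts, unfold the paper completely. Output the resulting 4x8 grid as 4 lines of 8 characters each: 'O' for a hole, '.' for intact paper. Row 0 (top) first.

Answer: .OO..OO.
.OO..OO.
.OO..OO.
.OO..OO.

Derivation:
Op 1 fold_right: fold axis v@4; visible region now rows[0,4) x cols[4,8) = 4x4
Op 2 fold_down: fold axis h@2; visible region now rows[2,4) x cols[4,8) = 2x4
Op 3 fold_up: fold axis h@3; visible region now rows[2,3) x cols[4,8) = 1x4
Op 4 fold_right: fold axis v@6; visible region now rows[2,3) x cols[6,8) = 1x2
Op 5 cut(0, 0): punch at orig (2,6); cuts so far [(2, 6)]; region rows[2,3) x cols[6,8) = 1x2
Unfold 1 (reflect across v@6): 2 holes -> [(2, 5), (2, 6)]
Unfold 2 (reflect across h@3): 4 holes -> [(2, 5), (2, 6), (3, 5), (3, 6)]
Unfold 3 (reflect across h@2): 8 holes -> [(0, 5), (0, 6), (1, 5), (1, 6), (2, 5), (2, 6), (3, 5), (3, 6)]
Unfold 4 (reflect across v@4): 16 holes -> [(0, 1), (0, 2), (0, 5), (0, 6), (1, 1), (1, 2), (1, 5), (1, 6), (2, 1), (2, 2), (2, 5), (2, 6), (3, 1), (3, 2), (3, 5), (3, 6)]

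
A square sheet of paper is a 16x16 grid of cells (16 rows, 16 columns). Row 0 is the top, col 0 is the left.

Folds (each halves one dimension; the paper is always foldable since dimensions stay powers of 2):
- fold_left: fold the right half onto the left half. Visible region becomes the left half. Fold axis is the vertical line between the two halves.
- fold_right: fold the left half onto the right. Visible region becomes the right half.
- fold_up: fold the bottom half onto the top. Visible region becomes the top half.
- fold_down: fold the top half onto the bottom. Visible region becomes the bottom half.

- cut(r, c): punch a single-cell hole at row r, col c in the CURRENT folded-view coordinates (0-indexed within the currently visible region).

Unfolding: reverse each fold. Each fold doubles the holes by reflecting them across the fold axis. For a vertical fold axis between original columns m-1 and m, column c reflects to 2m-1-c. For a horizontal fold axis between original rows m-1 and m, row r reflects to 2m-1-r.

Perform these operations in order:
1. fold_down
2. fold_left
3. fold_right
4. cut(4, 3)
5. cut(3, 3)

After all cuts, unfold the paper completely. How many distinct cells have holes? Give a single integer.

Answer: 16

Derivation:
Op 1 fold_down: fold axis h@8; visible region now rows[8,16) x cols[0,16) = 8x16
Op 2 fold_left: fold axis v@8; visible region now rows[8,16) x cols[0,8) = 8x8
Op 3 fold_right: fold axis v@4; visible region now rows[8,16) x cols[4,8) = 8x4
Op 4 cut(4, 3): punch at orig (12,7); cuts so far [(12, 7)]; region rows[8,16) x cols[4,8) = 8x4
Op 5 cut(3, 3): punch at orig (11,7); cuts so far [(11, 7), (12, 7)]; region rows[8,16) x cols[4,8) = 8x4
Unfold 1 (reflect across v@4): 4 holes -> [(11, 0), (11, 7), (12, 0), (12, 7)]
Unfold 2 (reflect across v@8): 8 holes -> [(11, 0), (11, 7), (11, 8), (11, 15), (12, 0), (12, 7), (12, 8), (12, 15)]
Unfold 3 (reflect across h@8): 16 holes -> [(3, 0), (3, 7), (3, 8), (3, 15), (4, 0), (4, 7), (4, 8), (4, 15), (11, 0), (11, 7), (11, 8), (11, 15), (12, 0), (12, 7), (12, 8), (12, 15)]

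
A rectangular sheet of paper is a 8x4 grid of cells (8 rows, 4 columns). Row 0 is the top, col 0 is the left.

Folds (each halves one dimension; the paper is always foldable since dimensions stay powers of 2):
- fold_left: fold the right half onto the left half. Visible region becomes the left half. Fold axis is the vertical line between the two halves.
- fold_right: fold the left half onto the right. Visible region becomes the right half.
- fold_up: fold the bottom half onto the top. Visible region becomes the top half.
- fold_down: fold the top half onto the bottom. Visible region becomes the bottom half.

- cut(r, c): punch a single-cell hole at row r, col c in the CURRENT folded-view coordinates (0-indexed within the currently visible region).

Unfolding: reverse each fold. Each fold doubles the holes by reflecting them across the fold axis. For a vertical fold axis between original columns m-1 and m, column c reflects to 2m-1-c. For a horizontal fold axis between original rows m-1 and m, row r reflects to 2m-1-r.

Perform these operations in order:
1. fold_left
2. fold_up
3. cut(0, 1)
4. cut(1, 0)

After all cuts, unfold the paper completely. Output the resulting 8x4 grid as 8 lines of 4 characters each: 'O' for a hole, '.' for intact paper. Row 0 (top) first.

Op 1 fold_left: fold axis v@2; visible region now rows[0,8) x cols[0,2) = 8x2
Op 2 fold_up: fold axis h@4; visible region now rows[0,4) x cols[0,2) = 4x2
Op 3 cut(0, 1): punch at orig (0,1); cuts so far [(0, 1)]; region rows[0,4) x cols[0,2) = 4x2
Op 4 cut(1, 0): punch at orig (1,0); cuts so far [(0, 1), (1, 0)]; region rows[0,4) x cols[0,2) = 4x2
Unfold 1 (reflect across h@4): 4 holes -> [(0, 1), (1, 0), (6, 0), (7, 1)]
Unfold 2 (reflect across v@2): 8 holes -> [(0, 1), (0, 2), (1, 0), (1, 3), (6, 0), (6, 3), (7, 1), (7, 2)]

Answer: .OO.
O..O
....
....
....
....
O..O
.OO.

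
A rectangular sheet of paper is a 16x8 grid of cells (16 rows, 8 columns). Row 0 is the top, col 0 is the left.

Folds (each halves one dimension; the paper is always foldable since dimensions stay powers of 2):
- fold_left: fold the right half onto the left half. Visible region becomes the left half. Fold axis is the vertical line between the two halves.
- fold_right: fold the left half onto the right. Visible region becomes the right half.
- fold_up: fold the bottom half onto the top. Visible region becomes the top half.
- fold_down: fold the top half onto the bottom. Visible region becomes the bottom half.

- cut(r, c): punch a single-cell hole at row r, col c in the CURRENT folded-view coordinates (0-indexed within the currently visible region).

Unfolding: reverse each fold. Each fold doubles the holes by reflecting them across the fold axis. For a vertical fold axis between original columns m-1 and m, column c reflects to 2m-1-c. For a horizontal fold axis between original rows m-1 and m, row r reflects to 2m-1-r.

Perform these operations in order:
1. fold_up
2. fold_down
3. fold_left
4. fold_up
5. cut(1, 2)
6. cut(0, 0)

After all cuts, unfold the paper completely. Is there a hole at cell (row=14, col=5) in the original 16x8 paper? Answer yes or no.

Answer: yes

Derivation:
Op 1 fold_up: fold axis h@8; visible region now rows[0,8) x cols[0,8) = 8x8
Op 2 fold_down: fold axis h@4; visible region now rows[4,8) x cols[0,8) = 4x8
Op 3 fold_left: fold axis v@4; visible region now rows[4,8) x cols[0,4) = 4x4
Op 4 fold_up: fold axis h@6; visible region now rows[4,6) x cols[0,4) = 2x4
Op 5 cut(1, 2): punch at orig (5,2); cuts so far [(5, 2)]; region rows[4,6) x cols[0,4) = 2x4
Op 6 cut(0, 0): punch at orig (4,0); cuts so far [(4, 0), (5, 2)]; region rows[4,6) x cols[0,4) = 2x4
Unfold 1 (reflect across h@6): 4 holes -> [(4, 0), (5, 2), (6, 2), (7, 0)]
Unfold 2 (reflect across v@4): 8 holes -> [(4, 0), (4, 7), (5, 2), (5, 5), (6, 2), (6, 5), (7, 0), (7, 7)]
Unfold 3 (reflect across h@4): 16 holes -> [(0, 0), (0, 7), (1, 2), (1, 5), (2, 2), (2, 5), (3, 0), (3, 7), (4, 0), (4, 7), (5, 2), (5, 5), (6, 2), (6, 5), (7, 0), (7, 7)]
Unfold 4 (reflect across h@8): 32 holes -> [(0, 0), (0, 7), (1, 2), (1, 5), (2, 2), (2, 5), (3, 0), (3, 7), (4, 0), (4, 7), (5, 2), (5, 5), (6, 2), (6, 5), (7, 0), (7, 7), (8, 0), (8, 7), (9, 2), (9, 5), (10, 2), (10, 5), (11, 0), (11, 7), (12, 0), (12, 7), (13, 2), (13, 5), (14, 2), (14, 5), (15, 0), (15, 7)]
Holes: [(0, 0), (0, 7), (1, 2), (1, 5), (2, 2), (2, 5), (3, 0), (3, 7), (4, 0), (4, 7), (5, 2), (5, 5), (6, 2), (6, 5), (7, 0), (7, 7), (8, 0), (8, 7), (9, 2), (9, 5), (10, 2), (10, 5), (11, 0), (11, 7), (12, 0), (12, 7), (13, 2), (13, 5), (14, 2), (14, 5), (15, 0), (15, 7)]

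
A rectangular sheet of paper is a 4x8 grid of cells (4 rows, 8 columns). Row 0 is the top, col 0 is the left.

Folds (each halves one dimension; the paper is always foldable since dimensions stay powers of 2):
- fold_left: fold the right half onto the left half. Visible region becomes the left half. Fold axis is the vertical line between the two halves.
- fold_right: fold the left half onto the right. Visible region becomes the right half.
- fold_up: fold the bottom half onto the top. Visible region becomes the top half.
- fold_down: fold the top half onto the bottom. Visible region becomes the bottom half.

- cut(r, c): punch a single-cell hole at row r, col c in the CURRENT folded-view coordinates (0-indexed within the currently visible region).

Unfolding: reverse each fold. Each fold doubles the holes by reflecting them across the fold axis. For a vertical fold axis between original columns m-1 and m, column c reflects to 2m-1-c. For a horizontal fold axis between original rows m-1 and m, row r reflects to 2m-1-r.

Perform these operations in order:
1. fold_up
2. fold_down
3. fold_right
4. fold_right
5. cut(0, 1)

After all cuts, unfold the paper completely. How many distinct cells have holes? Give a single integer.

Answer: 16

Derivation:
Op 1 fold_up: fold axis h@2; visible region now rows[0,2) x cols[0,8) = 2x8
Op 2 fold_down: fold axis h@1; visible region now rows[1,2) x cols[0,8) = 1x8
Op 3 fold_right: fold axis v@4; visible region now rows[1,2) x cols[4,8) = 1x4
Op 4 fold_right: fold axis v@6; visible region now rows[1,2) x cols[6,8) = 1x2
Op 5 cut(0, 1): punch at orig (1,7); cuts so far [(1, 7)]; region rows[1,2) x cols[6,8) = 1x2
Unfold 1 (reflect across v@6): 2 holes -> [(1, 4), (1, 7)]
Unfold 2 (reflect across v@4): 4 holes -> [(1, 0), (1, 3), (1, 4), (1, 7)]
Unfold 3 (reflect across h@1): 8 holes -> [(0, 0), (0, 3), (0, 4), (0, 7), (1, 0), (1, 3), (1, 4), (1, 7)]
Unfold 4 (reflect across h@2): 16 holes -> [(0, 0), (0, 3), (0, 4), (0, 7), (1, 0), (1, 3), (1, 4), (1, 7), (2, 0), (2, 3), (2, 4), (2, 7), (3, 0), (3, 3), (3, 4), (3, 7)]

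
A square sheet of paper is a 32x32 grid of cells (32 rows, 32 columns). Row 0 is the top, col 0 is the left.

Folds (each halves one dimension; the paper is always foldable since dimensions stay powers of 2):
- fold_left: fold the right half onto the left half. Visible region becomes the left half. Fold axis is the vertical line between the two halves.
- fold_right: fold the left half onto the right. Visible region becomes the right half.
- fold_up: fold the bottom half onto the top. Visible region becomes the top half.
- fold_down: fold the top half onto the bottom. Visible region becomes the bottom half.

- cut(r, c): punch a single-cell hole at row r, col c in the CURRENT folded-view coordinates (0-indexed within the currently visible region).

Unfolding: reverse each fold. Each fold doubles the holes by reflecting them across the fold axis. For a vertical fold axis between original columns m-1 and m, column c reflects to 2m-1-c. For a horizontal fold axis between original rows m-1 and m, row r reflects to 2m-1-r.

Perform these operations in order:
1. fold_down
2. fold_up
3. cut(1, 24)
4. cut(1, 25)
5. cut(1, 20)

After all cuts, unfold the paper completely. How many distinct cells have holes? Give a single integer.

Op 1 fold_down: fold axis h@16; visible region now rows[16,32) x cols[0,32) = 16x32
Op 2 fold_up: fold axis h@24; visible region now rows[16,24) x cols[0,32) = 8x32
Op 3 cut(1, 24): punch at orig (17,24); cuts so far [(17, 24)]; region rows[16,24) x cols[0,32) = 8x32
Op 4 cut(1, 25): punch at orig (17,25); cuts so far [(17, 24), (17, 25)]; region rows[16,24) x cols[0,32) = 8x32
Op 5 cut(1, 20): punch at orig (17,20); cuts so far [(17, 20), (17, 24), (17, 25)]; region rows[16,24) x cols[0,32) = 8x32
Unfold 1 (reflect across h@24): 6 holes -> [(17, 20), (17, 24), (17, 25), (30, 20), (30, 24), (30, 25)]
Unfold 2 (reflect across h@16): 12 holes -> [(1, 20), (1, 24), (1, 25), (14, 20), (14, 24), (14, 25), (17, 20), (17, 24), (17, 25), (30, 20), (30, 24), (30, 25)]

Answer: 12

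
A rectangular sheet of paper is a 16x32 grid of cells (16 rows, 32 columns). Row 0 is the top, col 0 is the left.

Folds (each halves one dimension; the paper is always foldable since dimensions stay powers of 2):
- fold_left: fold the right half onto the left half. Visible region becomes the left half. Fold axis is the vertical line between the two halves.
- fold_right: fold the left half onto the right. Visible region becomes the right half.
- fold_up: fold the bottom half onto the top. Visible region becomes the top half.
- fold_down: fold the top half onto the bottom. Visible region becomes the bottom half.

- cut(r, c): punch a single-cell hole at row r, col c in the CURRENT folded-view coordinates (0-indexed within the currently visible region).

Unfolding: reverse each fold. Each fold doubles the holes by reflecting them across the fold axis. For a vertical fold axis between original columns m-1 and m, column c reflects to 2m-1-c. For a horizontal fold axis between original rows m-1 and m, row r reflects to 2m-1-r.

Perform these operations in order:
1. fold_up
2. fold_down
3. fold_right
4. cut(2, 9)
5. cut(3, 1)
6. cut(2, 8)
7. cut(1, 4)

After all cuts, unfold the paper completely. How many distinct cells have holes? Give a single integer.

Op 1 fold_up: fold axis h@8; visible region now rows[0,8) x cols[0,32) = 8x32
Op 2 fold_down: fold axis h@4; visible region now rows[4,8) x cols[0,32) = 4x32
Op 3 fold_right: fold axis v@16; visible region now rows[4,8) x cols[16,32) = 4x16
Op 4 cut(2, 9): punch at orig (6,25); cuts so far [(6, 25)]; region rows[4,8) x cols[16,32) = 4x16
Op 5 cut(3, 1): punch at orig (7,17); cuts so far [(6, 25), (7, 17)]; region rows[4,8) x cols[16,32) = 4x16
Op 6 cut(2, 8): punch at orig (6,24); cuts so far [(6, 24), (6, 25), (7, 17)]; region rows[4,8) x cols[16,32) = 4x16
Op 7 cut(1, 4): punch at orig (5,20); cuts so far [(5, 20), (6, 24), (6, 25), (7, 17)]; region rows[4,8) x cols[16,32) = 4x16
Unfold 1 (reflect across v@16): 8 holes -> [(5, 11), (5, 20), (6, 6), (6, 7), (6, 24), (6, 25), (7, 14), (7, 17)]
Unfold 2 (reflect across h@4): 16 holes -> [(0, 14), (0, 17), (1, 6), (1, 7), (1, 24), (1, 25), (2, 11), (2, 20), (5, 11), (5, 20), (6, 6), (6, 7), (6, 24), (6, 25), (7, 14), (7, 17)]
Unfold 3 (reflect across h@8): 32 holes -> [(0, 14), (0, 17), (1, 6), (1, 7), (1, 24), (1, 25), (2, 11), (2, 20), (5, 11), (5, 20), (6, 6), (6, 7), (6, 24), (6, 25), (7, 14), (7, 17), (8, 14), (8, 17), (9, 6), (9, 7), (9, 24), (9, 25), (10, 11), (10, 20), (13, 11), (13, 20), (14, 6), (14, 7), (14, 24), (14, 25), (15, 14), (15, 17)]

Answer: 32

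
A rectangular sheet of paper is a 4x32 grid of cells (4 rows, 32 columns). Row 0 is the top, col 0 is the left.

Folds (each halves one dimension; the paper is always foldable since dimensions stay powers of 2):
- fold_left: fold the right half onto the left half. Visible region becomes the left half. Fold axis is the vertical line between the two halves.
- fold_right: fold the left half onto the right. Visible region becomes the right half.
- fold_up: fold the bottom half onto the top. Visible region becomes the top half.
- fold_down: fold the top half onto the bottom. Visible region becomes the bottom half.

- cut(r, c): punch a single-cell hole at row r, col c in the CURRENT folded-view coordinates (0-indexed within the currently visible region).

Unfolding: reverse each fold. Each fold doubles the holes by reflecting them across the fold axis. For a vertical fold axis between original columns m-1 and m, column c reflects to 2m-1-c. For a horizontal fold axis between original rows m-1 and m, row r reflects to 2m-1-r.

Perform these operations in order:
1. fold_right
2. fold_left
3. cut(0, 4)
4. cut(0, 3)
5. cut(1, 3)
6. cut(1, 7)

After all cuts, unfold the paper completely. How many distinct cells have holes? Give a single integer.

Answer: 16

Derivation:
Op 1 fold_right: fold axis v@16; visible region now rows[0,4) x cols[16,32) = 4x16
Op 2 fold_left: fold axis v@24; visible region now rows[0,4) x cols[16,24) = 4x8
Op 3 cut(0, 4): punch at orig (0,20); cuts so far [(0, 20)]; region rows[0,4) x cols[16,24) = 4x8
Op 4 cut(0, 3): punch at orig (0,19); cuts so far [(0, 19), (0, 20)]; region rows[0,4) x cols[16,24) = 4x8
Op 5 cut(1, 3): punch at orig (1,19); cuts so far [(0, 19), (0, 20), (1, 19)]; region rows[0,4) x cols[16,24) = 4x8
Op 6 cut(1, 7): punch at orig (1,23); cuts so far [(0, 19), (0, 20), (1, 19), (1, 23)]; region rows[0,4) x cols[16,24) = 4x8
Unfold 1 (reflect across v@24): 8 holes -> [(0, 19), (0, 20), (0, 27), (0, 28), (1, 19), (1, 23), (1, 24), (1, 28)]
Unfold 2 (reflect across v@16): 16 holes -> [(0, 3), (0, 4), (0, 11), (0, 12), (0, 19), (0, 20), (0, 27), (0, 28), (1, 3), (1, 7), (1, 8), (1, 12), (1, 19), (1, 23), (1, 24), (1, 28)]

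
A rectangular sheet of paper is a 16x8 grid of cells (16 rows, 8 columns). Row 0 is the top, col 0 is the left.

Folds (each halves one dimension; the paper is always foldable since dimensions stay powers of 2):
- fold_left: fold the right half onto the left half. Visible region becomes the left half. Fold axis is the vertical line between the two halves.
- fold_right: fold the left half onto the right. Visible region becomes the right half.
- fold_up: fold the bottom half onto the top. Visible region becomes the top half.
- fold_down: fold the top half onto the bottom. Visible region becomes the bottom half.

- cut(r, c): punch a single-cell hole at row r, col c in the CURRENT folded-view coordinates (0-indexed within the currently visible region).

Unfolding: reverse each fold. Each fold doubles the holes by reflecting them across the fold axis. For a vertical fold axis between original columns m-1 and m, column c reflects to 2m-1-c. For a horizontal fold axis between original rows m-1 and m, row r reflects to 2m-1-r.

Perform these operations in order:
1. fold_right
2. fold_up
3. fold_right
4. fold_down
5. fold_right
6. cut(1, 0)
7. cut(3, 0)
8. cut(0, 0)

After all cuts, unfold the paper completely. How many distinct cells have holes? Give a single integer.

Op 1 fold_right: fold axis v@4; visible region now rows[0,16) x cols[4,8) = 16x4
Op 2 fold_up: fold axis h@8; visible region now rows[0,8) x cols[4,8) = 8x4
Op 3 fold_right: fold axis v@6; visible region now rows[0,8) x cols[6,8) = 8x2
Op 4 fold_down: fold axis h@4; visible region now rows[4,8) x cols[6,8) = 4x2
Op 5 fold_right: fold axis v@7; visible region now rows[4,8) x cols[7,8) = 4x1
Op 6 cut(1, 0): punch at orig (5,7); cuts so far [(5, 7)]; region rows[4,8) x cols[7,8) = 4x1
Op 7 cut(3, 0): punch at orig (7,7); cuts so far [(5, 7), (7, 7)]; region rows[4,8) x cols[7,8) = 4x1
Op 8 cut(0, 0): punch at orig (4,7); cuts so far [(4, 7), (5, 7), (7, 7)]; region rows[4,8) x cols[7,8) = 4x1
Unfold 1 (reflect across v@7): 6 holes -> [(4, 6), (4, 7), (5, 6), (5, 7), (7, 6), (7, 7)]
Unfold 2 (reflect across h@4): 12 holes -> [(0, 6), (0, 7), (2, 6), (2, 7), (3, 6), (3, 7), (4, 6), (4, 7), (5, 6), (5, 7), (7, 6), (7, 7)]
Unfold 3 (reflect across v@6): 24 holes -> [(0, 4), (0, 5), (0, 6), (0, 7), (2, 4), (2, 5), (2, 6), (2, 7), (3, 4), (3, 5), (3, 6), (3, 7), (4, 4), (4, 5), (4, 6), (4, 7), (5, 4), (5, 5), (5, 6), (5, 7), (7, 4), (7, 5), (7, 6), (7, 7)]
Unfold 4 (reflect across h@8): 48 holes -> [(0, 4), (0, 5), (0, 6), (0, 7), (2, 4), (2, 5), (2, 6), (2, 7), (3, 4), (3, 5), (3, 6), (3, 7), (4, 4), (4, 5), (4, 6), (4, 7), (5, 4), (5, 5), (5, 6), (5, 7), (7, 4), (7, 5), (7, 6), (7, 7), (8, 4), (8, 5), (8, 6), (8, 7), (10, 4), (10, 5), (10, 6), (10, 7), (11, 4), (11, 5), (11, 6), (11, 7), (12, 4), (12, 5), (12, 6), (12, 7), (13, 4), (13, 5), (13, 6), (13, 7), (15, 4), (15, 5), (15, 6), (15, 7)]
Unfold 5 (reflect across v@4): 96 holes -> [(0, 0), (0, 1), (0, 2), (0, 3), (0, 4), (0, 5), (0, 6), (0, 7), (2, 0), (2, 1), (2, 2), (2, 3), (2, 4), (2, 5), (2, 6), (2, 7), (3, 0), (3, 1), (3, 2), (3, 3), (3, 4), (3, 5), (3, 6), (3, 7), (4, 0), (4, 1), (4, 2), (4, 3), (4, 4), (4, 5), (4, 6), (4, 7), (5, 0), (5, 1), (5, 2), (5, 3), (5, 4), (5, 5), (5, 6), (5, 7), (7, 0), (7, 1), (7, 2), (7, 3), (7, 4), (7, 5), (7, 6), (7, 7), (8, 0), (8, 1), (8, 2), (8, 3), (8, 4), (8, 5), (8, 6), (8, 7), (10, 0), (10, 1), (10, 2), (10, 3), (10, 4), (10, 5), (10, 6), (10, 7), (11, 0), (11, 1), (11, 2), (11, 3), (11, 4), (11, 5), (11, 6), (11, 7), (12, 0), (12, 1), (12, 2), (12, 3), (12, 4), (12, 5), (12, 6), (12, 7), (13, 0), (13, 1), (13, 2), (13, 3), (13, 4), (13, 5), (13, 6), (13, 7), (15, 0), (15, 1), (15, 2), (15, 3), (15, 4), (15, 5), (15, 6), (15, 7)]

Answer: 96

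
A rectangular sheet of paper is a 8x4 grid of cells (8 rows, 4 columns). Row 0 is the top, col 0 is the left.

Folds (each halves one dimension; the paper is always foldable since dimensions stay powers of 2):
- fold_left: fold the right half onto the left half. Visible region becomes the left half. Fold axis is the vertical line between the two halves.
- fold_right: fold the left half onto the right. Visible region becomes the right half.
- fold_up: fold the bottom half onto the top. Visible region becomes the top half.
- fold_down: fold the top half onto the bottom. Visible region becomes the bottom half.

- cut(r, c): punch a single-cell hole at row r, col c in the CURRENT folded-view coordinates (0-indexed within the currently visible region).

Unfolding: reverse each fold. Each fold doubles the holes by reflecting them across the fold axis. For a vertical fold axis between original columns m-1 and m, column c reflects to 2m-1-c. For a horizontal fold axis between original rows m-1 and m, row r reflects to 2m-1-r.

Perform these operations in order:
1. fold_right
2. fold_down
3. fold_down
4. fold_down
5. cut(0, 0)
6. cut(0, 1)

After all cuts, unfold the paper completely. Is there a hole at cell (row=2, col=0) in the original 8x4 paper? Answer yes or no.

Op 1 fold_right: fold axis v@2; visible region now rows[0,8) x cols[2,4) = 8x2
Op 2 fold_down: fold axis h@4; visible region now rows[4,8) x cols[2,4) = 4x2
Op 3 fold_down: fold axis h@6; visible region now rows[6,8) x cols[2,4) = 2x2
Op 4 fold_down: fold axis h@7; visible region now rows[7,8) x cols[2,4) = 1x2
Op 5 cut(0, 0): punch at orig (7,2); cuts so far [(7, 2)]; region rows[7,8) x cols[2,4) = 1x2
Op 6 cut(0, 1): punch at orig (7,3); cuts so far [(7, 2), (7, 3)]; region rows[7,8) x cols[2,4) = 1x2
Unfold 1 (reflect across h@7): 4 holes -> [(6, 2), (6, 3), (7, 2), (7, 3)]
Unfold 2 (reflect across h@6): 8 holes -> [(4, 2), (4, 3), (5, 2), (5, 3), (6, 2), (6, 3), (7, 2), (7, 3)]
Unfold 3 (reflect across h@4): 16 holes -> [(0, 2), (0, 3), (1, 2), (1, 3), (2, 2), (2, 3), (3, 2), (3, 3), (4, 2), (4, 3), (5, 2), (5, 3), (6, 2), (6, 3), (7, 2), (7, 3)]
Unfold 4 (reflect across v@2): 32 holes -> [(0, 0), (0, 1), (0, 2), (0, 3), (1, 0), (1, 1), (1, 2), (1, 3), (2, 0), (2, 1), (2, 2), (2, 3), (3, 0), (3, 1), (3, 2), (3, 3), (4, 0), (4, 1), (4, 2), (4, 3), (5, 0), (5, 1), (5, 2), (5, 3), (6, 0), (6, 1), (6, 2), (6, 3), (7, 0), (7, 1), (7, 2), (7, 3)]
Holes: [(0, 0), (0, 1), (0, 2), (0, 3), (1, 0), (1, 1), (1, 2), (1, 3), (2, 0), (2, 1), (2, 2), (2, 3), (3, 0), (3, 1), (3, 2), (3, 3), (4, 0), (4, 1), (4, 2), (4, 3), (5, 0), (5, 1), (5, 2), (5, 3), (6, 0), (6, 1), (6, 2), (6, 3), (7, 0), (7, 1), (7, 2), (7, 3)]

Answer: yes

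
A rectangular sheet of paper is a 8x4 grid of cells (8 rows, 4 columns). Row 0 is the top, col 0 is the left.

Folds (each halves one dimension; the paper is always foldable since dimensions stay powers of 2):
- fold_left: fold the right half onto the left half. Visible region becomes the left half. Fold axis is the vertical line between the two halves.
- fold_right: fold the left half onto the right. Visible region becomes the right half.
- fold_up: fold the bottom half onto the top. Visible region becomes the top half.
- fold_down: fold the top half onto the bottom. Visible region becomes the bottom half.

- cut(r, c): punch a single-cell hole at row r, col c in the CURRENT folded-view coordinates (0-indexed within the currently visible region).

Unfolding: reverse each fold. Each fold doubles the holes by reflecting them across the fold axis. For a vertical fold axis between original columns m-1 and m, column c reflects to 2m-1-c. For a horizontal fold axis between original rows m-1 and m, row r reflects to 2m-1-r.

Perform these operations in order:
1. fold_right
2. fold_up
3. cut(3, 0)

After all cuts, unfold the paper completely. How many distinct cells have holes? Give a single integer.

Answer: 4

Derivation:
Op 1 fold_right: fold axis v@2; visible region now rows[0,8) x cols[2,4) = 8x2
Op 2 fold_up: fold axis h@4; visible region now rows[0,4) x cols[2,4) = 4x2
Op 3 cut(3, 0): punch at orig (3,2); cuts so far [(3, 2)]; region rows[0,4) x cols[2,4) = 4x2
Unfold 1 (reflect across h@4): 2 holes -> [(3, 2), (4, 2)]
Unfold 2 (reflect across v@2): 4 holes -> [(3, 1), (3, 2), (4, 1), (4, 2)]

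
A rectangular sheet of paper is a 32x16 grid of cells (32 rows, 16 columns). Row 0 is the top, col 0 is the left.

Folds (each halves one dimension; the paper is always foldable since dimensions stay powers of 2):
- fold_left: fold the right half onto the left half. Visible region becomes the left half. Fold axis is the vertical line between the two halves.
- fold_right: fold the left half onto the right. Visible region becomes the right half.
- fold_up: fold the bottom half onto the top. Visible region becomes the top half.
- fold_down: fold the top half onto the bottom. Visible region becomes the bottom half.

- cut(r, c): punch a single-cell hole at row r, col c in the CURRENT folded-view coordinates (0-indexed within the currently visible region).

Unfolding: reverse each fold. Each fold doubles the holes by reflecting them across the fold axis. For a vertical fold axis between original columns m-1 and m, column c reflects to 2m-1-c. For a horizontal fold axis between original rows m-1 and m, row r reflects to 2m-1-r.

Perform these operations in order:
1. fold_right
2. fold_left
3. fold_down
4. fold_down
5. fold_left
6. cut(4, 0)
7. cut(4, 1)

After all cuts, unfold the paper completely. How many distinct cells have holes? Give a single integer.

Answer: 64

Derivation:
Op 1 fold_right: fold axis v@8; visible region now rows[0,32) x cols[8,16) = 32x8
Op 2 fold_left: fold axis v@12; visible region now rows[0,32) x cols[8,12) = 32x4
Op 3 fold_down: fold axis h@16; visible region now rows[16,32) x cols[8,12) = 16x4
Op 4 fold_down: fold axis h@24; visible region now rows[24,32) x cols[8,12) = 8x4
Op 5 fold_left: fold axis v@10; visible region now rows[24,32) x cols[8,10) = 8x2
Op 6 cut(4, 0): punch at orig (28,8); cuts so far [(28, 8)]; region rows[24,32) x cols[8,10) = 8x2
Op 7 cut(4, 1): punch at orig (28,9); cuts so far [(28, 8), (28, 9)]; region rows[24,32) x cols[8,10) = 8x2
Unfold 1 (reflect across v@10): 4 holes -> [(28, 8), (28, 9), (28, 10), (28, 11)]
Unfold 2 (reflect across h@24): 8 holes -> [(19, 8), (19, 9), (19, 10), (19, 11), (28, 8), (28, 9), (28, 10), (28, 11)]
Unfold 3 (reflect across h@16): 16 holes -> [(3, 8), (3, 9), (3, 10), (3, 11), (12, 8), (12, 9), (12, 10), (12, 11), (19, 8), (19, 9), (19, 10), (19, 11), (28, 8), (28, 9), (28, 10), (28, 11)]
Unfold 4 (reflect across v@12): 32 holes -> [(3, 8), (3, 9), (3, 10), (3, 11), (3, 12), (3, 13), (3, 14), (3, 15), (12, 8), (12, 9), (12, 10), (12, 11), (12, 12), (12, 13), (12, 14), (12, 15), (19, 8), (19, 9), (19, 10), (19, 11), (19, 12), (19, 13), (19, 14), (19, 15), (28, 8), (28, 9), (28, 10), (28, 11), (28, 12), (28, 13), (28, 14), (28, 15)]
Unfold 5 (reflect across v@8): 64 holes -> [(3, 0), (3, 1), (3, 2), (3, 3), (3, 4), (3, 5), (3, 6), (3, 7), (3, 8), (3, 9), (3, 10), (3, 11), (3, 12), (3, 13), (3, 14), (3, 15), (12, 0), (12, 1), (12, 2), (12, 3), (12, 4), (12, 5), (12, 6), (12, 7), (12, 8), (12, 9), (12, 10), (12, 11), (12, 12), (12, 13), (12, 14), (12, 15), (19, 0), (19, 1), (19, 2), (19, 3), (19, 4), (19, 5), (19, 6), (19, 7), (19, 8), (19, 9), (19, 10), (19, 11), (19, 12), (19, 13), (19, 14), (19, 15), (28, 0), (28, 1), (28, 2), (28, 3), (28, 4), (28, 5), (28, 6), (28, 7), (28, 8), (28, 9), (28, 10), (28, 11), (28, 12), (28, 13), (28, 14), (28, 15)]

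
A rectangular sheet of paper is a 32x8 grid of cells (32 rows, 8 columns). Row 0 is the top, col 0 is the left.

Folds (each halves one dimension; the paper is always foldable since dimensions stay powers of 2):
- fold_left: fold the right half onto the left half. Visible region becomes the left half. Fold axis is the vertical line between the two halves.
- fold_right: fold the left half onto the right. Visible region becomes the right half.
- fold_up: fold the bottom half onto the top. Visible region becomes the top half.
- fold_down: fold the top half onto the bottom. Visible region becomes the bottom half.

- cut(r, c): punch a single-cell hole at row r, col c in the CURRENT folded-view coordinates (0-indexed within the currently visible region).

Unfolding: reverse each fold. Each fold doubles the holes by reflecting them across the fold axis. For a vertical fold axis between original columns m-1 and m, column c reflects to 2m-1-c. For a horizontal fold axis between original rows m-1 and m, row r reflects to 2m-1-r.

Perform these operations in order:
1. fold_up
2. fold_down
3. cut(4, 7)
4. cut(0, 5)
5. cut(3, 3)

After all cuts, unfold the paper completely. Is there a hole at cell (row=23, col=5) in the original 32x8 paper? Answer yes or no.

Answer: yes

Derivation:
Op 1 fold_up: fold axis h@16; visible region now rows[0,16) x cols[0,8) = 16x8
Op 2 fold_down: fold axis h@8; visible region now rows[8,16) x cols[0,8) = 8x8
Op 3 cut(4, 7): punch at orig (12,7); cuts so far [(12, 7)]; region rows[8,16) x cols[0,8) = 8x8
Op 4 cut(0, 5): punch at orig (8,5); cuts so far [(8, 5), (12, 7)]; region rows[8,16) x cols[0,8) = 8x8
Op 5 cut(3, 3): punch at orig (11,3); cuts so far [(8, 5), (11, 3), (12, 7)]; region rows[8,16) x cols[0,8) = 8x8
Unfold 1 (reflect across h@8): 6 holes -> [(3, 7), (4, 3), (7, 5), (8, 5), (11, 3), (12, 7)]
Unfold 2 (reflect across h@16): 12 holes -> [(3, 7), (4, 3), (7, 5), (8, 5), (11, 3), (12, 7), (19, 7), (20, 3), (23, 5), (24, 5), (27, 3), (28, 7)]
Holes: [(3, 7), (4, 3), (7, 5), (8, 5), (11, 3), (12, 7), (19, 7), (20, 3), (23, 5), (24, 5), (27, 3), (28, 7)]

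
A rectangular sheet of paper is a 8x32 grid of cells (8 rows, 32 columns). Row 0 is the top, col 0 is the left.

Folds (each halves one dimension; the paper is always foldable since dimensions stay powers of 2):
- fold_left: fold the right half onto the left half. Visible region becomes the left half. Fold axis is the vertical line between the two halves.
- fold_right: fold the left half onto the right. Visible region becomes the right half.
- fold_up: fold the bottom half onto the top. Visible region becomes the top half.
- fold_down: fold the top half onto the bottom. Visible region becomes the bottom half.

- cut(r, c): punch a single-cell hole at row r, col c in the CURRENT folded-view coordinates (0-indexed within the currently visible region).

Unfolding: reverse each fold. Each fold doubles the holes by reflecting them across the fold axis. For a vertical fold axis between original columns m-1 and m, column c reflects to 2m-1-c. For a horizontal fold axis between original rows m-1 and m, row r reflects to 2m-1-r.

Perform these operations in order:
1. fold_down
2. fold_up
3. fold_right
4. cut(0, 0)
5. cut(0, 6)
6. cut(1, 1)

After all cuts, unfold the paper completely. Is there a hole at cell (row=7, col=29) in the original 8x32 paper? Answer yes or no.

Answer: no

Derivation:
Op 1 fold_down: fold axis h@4; visible region now rows[4,8) x cols[0,32) = 4x32
Op 2 fold_up: fold axis h@6; visible region now rows[4,6) x cols[0,32) = 2x32
Op 3 fold_right: fold axis v@16; visible region now rows[4,6) x cols[16,32) = 2x16
Op 4 cut(0, 0): punch at orig (4,16); cuts so far [(4, 16)]; region rows[4,6) x cols[16,32) = 2x16
Op 5 cut(0, 6): punch at orig (4,22); cuts so far [(4, 16), (4, 22)]; region rows[4,6) x cols[16,32) = 2x16
Op 6 cut(1, 1): punch at orig (5,17); cuts so far [(4, 16), (4, 22), (5, 17)]; region rows[4,6) x cols[16,32) = 2x16
Unfold 1 (reflect across v@16): 6 holes -> [(4, 9), (4, 15), (4, 16), (4, 22), (5, 14), (5, 17)]
Unfold 2 (reflect across h@6): 12 holes -> [(4, 9), (4, 15), (4, 16), (4, 22), (5, 14), (5, 17), (6, 14), (6, 17), (7, 9), (7, 15), (7, 16), (7, 22)]
Unfold 3 (reflect across h@4): 24 holes -> [(0, 9), (0, 15), (0, 16), (0, 22), (1, 14), (1, 17), (2, 14), (2, 17), (3, 9), (3, 15), (3, 16), (3, 22), (4, 9), (4, 15), (4, 16), (4, 22), (5, 14), (5, 17), (6, 14), (6, 17), (7, 9), (7, 15), (7, 16), (7, 22)]
Holes: [(0, 9), (0, 15), (0, 16), (0, 22), (1, 14), (1, 17), (2, 14), (2, 17), (3, 9), (3, 15), (3, 16), (3, 22), (4, 9), (4, 15), (4, 16), (4, 22), (5, 14), (5, 17), (6, 14), (6, 17), (7, 9), (7, 15), (7, 16), (7, 22)]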